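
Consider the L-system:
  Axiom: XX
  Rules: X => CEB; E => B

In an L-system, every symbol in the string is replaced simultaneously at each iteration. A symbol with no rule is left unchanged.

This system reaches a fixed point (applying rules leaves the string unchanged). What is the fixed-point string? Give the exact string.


Answer: CBBCBB

Derivation:
Step 0: XX
Step 1: CEBCEB
Step 2: CBBCBB
Step 3: CBBCBB  (unchanged — fixed point at step 2)


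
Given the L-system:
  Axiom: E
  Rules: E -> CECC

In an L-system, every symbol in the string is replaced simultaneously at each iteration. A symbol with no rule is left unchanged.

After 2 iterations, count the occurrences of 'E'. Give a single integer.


Answer: 1

Derivation:
Step 0: E  (1 'E')
Step 1: CECC  (1 'E')
Step 2: CCECCCC  (1 'E')


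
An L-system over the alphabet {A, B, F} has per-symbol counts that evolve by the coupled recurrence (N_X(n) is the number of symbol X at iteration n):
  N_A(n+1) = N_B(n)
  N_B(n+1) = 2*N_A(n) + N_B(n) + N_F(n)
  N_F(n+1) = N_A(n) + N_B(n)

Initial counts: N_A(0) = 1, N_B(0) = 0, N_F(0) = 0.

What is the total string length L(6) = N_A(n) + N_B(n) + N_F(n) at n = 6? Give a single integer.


Step 0: N_A=1, N_B=0, N_F=0, L=1
Step 1: N_A=0, N_B=2, N_F=1, L=3
Step 2: N_A=2, N_B=3, N_F=2, L=7
Step 3: N_A=3, N_B=9, N_F=5, L=17
Step 4: N_A=9, N_B=20, N_F=12, L=41
Step 5: N_A=20, N_B=50, N_F=29, L=99
Step 6: N_A=50, N_B=119, N_F=70, L=239

Answer: 239


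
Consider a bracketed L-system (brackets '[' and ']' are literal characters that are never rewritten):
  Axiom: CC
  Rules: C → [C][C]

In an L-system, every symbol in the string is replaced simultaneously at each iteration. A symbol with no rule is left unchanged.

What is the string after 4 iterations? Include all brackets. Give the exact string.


Step 0: CC
Step 1: [C][C][C][C]
Step 2: [[C][C]][[C][C]][[C][C]][[C][C]]
Step 3: [[[C][C]][[C][C]]][[[C][C]][[C][C]]][[[C][C]][[C][C]]][[[C][C]][[C][C]]]
Step 4: [[[[C][C]][[C][C]]][[[C][C]][[C][C]]]][[[[C][C]][[C][C]]][[[C][C]][[C][C]]]][[[[C][C]][[C][C]]][[[C][C]][[C][C]]]][[[[C][C]][[C][C]]][[[C][C]][[C][C]]]]

Answer: [[[[C][C]][[C][C]]][[[C][C]][[C][C]]]][[[[C][C]][[C][C]]][[[C][C]][[C][C]]]][[[[C][C]][[C][C]]][[[C][C]][[C][C]]]][[[[C][C]][[C][C]]][[[C][C]][[C][C]]]]


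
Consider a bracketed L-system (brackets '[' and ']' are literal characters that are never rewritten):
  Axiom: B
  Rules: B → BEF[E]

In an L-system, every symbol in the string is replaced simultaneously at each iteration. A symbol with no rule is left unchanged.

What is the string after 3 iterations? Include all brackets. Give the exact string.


Answer: BEF[E]EF[E]EF[E]

Derivation:
Step 0: B
Step 1: BEF[E]
Step 2: BEF[E]EF[E]
Step 3: BEF[E]EF[E]EF[E]


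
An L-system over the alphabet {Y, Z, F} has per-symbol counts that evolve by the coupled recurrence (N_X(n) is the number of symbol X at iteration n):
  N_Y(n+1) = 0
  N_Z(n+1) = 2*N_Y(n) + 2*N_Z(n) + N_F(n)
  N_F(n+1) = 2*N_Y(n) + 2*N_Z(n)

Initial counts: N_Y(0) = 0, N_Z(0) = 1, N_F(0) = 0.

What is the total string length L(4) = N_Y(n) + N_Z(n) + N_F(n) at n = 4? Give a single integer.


Answer: 76

Derivation:
Step 0: N_Y=0, N_Z=1, N_F=0, L=1
Step 1: N_Y=0, N_Z=2, N_F=2, L=4
Step 2: N_Y=0, N_Z=6, N_F=4, L=10
Step 3: N_Y=0, N_Z=16, N_F=12, L=28
Step 4: N_Y=0, N_Z=44, N_F=32, L=76


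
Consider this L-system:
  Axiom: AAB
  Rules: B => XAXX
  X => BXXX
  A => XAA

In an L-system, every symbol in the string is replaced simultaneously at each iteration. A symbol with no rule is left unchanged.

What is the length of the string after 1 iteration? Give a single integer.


Step 0: length = 3
Step 1: length = 10

Answer: 10


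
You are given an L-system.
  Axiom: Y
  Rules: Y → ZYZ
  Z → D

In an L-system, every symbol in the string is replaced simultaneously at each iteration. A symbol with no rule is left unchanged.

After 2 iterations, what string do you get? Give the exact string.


Step 0: Y
Step 1: ZYZ
Step 2: DZYZD

Answer: DZYZD


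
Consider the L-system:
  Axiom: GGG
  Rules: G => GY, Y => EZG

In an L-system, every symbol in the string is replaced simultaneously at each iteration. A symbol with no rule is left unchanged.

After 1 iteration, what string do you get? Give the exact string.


Step 0: GGG
Step 1: GYGYGY

Answer: GYGYGY


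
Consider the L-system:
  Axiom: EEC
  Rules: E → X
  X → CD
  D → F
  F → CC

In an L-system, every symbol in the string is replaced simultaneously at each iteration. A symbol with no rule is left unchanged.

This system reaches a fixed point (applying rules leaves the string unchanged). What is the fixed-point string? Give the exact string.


Step 0: EEC
Step 1: XXC
Step 2: CDCDC
Step 3: CFCFC
Step 4: CCCCCCC
Step 5: CCCCCCC  (unchanged — fixed point at step 4)

Answer: CCCCCCC


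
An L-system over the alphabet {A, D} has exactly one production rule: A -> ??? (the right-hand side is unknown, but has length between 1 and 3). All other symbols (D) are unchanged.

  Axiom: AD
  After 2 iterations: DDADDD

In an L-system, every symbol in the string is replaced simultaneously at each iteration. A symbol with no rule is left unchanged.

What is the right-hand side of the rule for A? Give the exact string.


Trying A -> DAD:
  Step 0: AD
  Step 1: DADD
  Step 2: DDADDD
Matches the given result.

Answer: DAD


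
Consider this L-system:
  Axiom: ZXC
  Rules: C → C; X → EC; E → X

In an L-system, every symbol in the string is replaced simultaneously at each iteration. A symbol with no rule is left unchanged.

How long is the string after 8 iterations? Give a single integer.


Step 0: length = 3
Step 1: length = 4
Step 2: length = 4
Step 3: length = 5
Step 4: length = 5
Step 5: length = 6
Step 6: length = 6
Step 7: length = 7
Step 8: length = 7

Answer: 7


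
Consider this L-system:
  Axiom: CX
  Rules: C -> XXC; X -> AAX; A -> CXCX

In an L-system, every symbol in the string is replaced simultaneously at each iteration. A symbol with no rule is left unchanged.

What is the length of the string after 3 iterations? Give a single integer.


Step 0: length = 2
Step 1: length = 6
Step 2: length = 20
Step 3: length = 66

Answer: 66


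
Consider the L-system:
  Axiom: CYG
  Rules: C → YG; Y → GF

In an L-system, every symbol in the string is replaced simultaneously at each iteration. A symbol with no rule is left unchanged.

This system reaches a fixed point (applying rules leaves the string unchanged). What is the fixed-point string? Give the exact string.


Answer: GFGGFG

Derivation:
Step 0: CYG
Step 1: YGGFG
Step 2: GFGGFG
Step 3: GFGGFG  (unchanged — fixed point at step 2)


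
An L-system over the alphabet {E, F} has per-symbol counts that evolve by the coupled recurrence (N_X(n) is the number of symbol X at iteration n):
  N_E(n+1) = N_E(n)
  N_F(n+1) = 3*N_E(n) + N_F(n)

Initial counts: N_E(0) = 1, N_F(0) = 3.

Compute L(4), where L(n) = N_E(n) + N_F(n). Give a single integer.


Step 0: N_E=1, N_F=3, L=4
Step 1: N_E=1, N_F=6, L=7
Step 2: N_E=1, N_F=9, L=10
Step 3: N_E=1, N_F=12, L=13
Step 4: N_E=1, N_F=15, L=16

Answer: 16


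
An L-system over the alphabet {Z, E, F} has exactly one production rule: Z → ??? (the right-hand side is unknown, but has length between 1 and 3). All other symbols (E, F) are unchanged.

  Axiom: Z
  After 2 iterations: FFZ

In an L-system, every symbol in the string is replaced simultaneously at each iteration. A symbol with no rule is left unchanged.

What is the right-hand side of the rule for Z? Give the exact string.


Answer: FZ

Derivation:
Trying Z → FZ:
  Step 0: Z
  Step 1: FZ
  Step 2: FFZ
Matches the given result.


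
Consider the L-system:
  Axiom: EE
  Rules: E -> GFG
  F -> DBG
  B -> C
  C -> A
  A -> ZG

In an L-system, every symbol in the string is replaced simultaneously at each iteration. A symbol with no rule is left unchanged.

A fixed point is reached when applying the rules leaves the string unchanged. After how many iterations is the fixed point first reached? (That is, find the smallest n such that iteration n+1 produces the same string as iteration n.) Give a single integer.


Answer: 5

Derivation:
Step 0: EE
Step 1: GFGGFG
Step 2: GDBGGGDBGG
Step 3: GDCGGGDCGG
Step 4: GDAGGGDAGG
Step 5: GDZGGGGDZGGG
Step 6: GDZGGGGDZGGG  (unchanged — fixed point at step 5)


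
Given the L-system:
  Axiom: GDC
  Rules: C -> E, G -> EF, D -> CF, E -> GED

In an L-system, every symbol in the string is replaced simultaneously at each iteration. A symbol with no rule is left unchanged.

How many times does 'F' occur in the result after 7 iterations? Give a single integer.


Answer: 78

Derivation:
Step 0: GDC  (0 'F')
Step 1: EFCFE  (2 'F')
Step 2: GEDFEFGED  (2 'F')
Step 3: EFGEDCFFGEDFEFGEDCF  (6 'F')
Step 4: GEDFEFGEDCFEFFEFGEDCFFGEDFEFGEDCFEF  (12 'F')
Step 5: EFGEDCFFGEDFEFGEDCFEFGEDFFGEDFEFGEDCFEFFEFGEDCFFGEDFEFGEDCFEFGEDF  (22 'F')
Step 6: GEDFEFGEDCFEFFEFGEDCFFGEDFEFGEDCFEFGEDFEFGEDCFFFEFGEDCFFGEDFEFGEDCFEFGEDFFGEDFEFGEDCFEFFEFGEDCFFGEDFEFGEDCFEFGEDFEFGEDCFF  (42 'F')
Step 7: EFGEDCFFGEDFEFGEDCFEFGEDFFGEDFEFGEDCFEFFEFGEDCFFGEDFEFGEDCFEFGEDFEFGEDCFFGEDFEFGEDCFEFFFGEDFEFGEDCFEFFEFGEDCFFGEDFEFGEDCFEFGEDFEFGEDCFFFEFGEDCFFGEDFEFGEDCFEFGEDFFGEDFEFGEDCFEFFEFGEDCFFGEDFEFGEDCFEFGEDFEFGEDCFFGEDFEFGEDCFEFF  (78 'F')


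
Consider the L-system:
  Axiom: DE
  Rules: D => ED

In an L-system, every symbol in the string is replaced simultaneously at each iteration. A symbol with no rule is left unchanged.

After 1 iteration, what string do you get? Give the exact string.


Answer: EDE

Derivation:
Step 0: DE
Step 1: EDE


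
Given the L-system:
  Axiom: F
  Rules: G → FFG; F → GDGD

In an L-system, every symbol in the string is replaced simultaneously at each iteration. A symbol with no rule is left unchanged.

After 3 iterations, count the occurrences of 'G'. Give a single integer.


Step 0: F  (0 'G')
Step 1: GDGD  (2 'G')
Step 2: FFGDFFGD  (2 'G')
Step 3: GDGDGDGDFFGDGDGDGDGDFFGD  (10 'G')

Answer: 10


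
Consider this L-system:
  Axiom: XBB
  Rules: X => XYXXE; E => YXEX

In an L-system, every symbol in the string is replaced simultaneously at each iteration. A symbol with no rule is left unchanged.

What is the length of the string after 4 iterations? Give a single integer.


Step 0: length = 3
Step 1: length = 7
Step 2: length = 22
Step 3: length = 78
Step 4: length = 287

Answer: 287


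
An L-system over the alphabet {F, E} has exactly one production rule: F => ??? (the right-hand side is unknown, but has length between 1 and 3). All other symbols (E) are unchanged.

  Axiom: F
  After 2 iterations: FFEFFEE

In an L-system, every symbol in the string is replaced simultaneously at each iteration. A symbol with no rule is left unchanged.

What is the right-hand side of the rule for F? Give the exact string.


Answer: FFE

Derivation:
Trying F => FFE:
  Step 0: F
  Step 1: FFE
  Step 2: FFEFFEE
Matches the given result.


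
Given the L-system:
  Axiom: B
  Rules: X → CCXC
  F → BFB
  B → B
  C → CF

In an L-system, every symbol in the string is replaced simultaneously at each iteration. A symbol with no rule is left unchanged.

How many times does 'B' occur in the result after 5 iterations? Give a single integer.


Answer: 1

Derivation:
Step 0: B  (1 'B')
Step 1: B  (1 'B')
Step 2: B  (1 'B')
Step 3: B  (1 'B')
Step 4: B  (1 'B')
Step 5: B  (1 'B')


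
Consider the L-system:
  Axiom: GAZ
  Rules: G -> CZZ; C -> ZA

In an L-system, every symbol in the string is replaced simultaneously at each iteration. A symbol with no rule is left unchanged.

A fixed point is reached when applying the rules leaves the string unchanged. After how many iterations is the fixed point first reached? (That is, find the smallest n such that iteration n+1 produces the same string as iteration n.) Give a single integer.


Step 0: GAZ
Step 1: CZZAZ
Step 2: ZAZZAZ
Step 3: ZAZZAZ  (unchanged — fixed point at step 2)

Answer: 2


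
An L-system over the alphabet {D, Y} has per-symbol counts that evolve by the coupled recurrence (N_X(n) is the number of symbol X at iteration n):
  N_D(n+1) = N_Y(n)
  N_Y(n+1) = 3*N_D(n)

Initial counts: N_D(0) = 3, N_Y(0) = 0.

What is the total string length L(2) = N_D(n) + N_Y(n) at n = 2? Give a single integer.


Step 0: N_D=3, N_Y=0, L=3
Step 1: N_D=0, N_Y=9, L=9
Step 2: N_D=9, N_Y=0, L=9

Answer: 9


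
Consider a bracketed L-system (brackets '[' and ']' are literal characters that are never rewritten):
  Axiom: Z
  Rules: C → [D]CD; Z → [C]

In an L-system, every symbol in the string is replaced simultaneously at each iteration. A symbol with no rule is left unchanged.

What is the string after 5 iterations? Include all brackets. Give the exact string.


Answer: [[D][D][D][D]CDDDD]

Derivation:
Step 0: Z
Step 1: [C]
Step 2: [[D]CD]
Step 3: [[D][D]CDD]
Step 4: [[D][D][D]CDDD]
Step 5: [[D][D][D][D]CDDDD]


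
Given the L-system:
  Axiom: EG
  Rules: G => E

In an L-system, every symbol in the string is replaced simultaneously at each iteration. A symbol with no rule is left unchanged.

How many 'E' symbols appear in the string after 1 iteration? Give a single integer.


Step 0: EG  (1 'E')
Step 1: EE  (2 'E')

Answer: 2


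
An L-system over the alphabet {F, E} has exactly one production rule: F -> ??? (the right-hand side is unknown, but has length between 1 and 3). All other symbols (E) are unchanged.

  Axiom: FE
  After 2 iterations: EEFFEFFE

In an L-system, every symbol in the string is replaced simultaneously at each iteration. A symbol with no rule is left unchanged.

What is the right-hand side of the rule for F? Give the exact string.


Trying F -> EFF:
  Step 0: FE
  Step 1: EFFE
  Step 2: EEFFEFFE
Matches the given result.

Answer: EFF


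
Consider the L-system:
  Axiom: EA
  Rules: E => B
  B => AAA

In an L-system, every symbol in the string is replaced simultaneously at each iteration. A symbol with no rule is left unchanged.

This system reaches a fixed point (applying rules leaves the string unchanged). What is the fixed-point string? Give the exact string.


Step 0: EA
Step 1: BA
Step 2: AAAA
Step 3: AAAA  (unchanged — fixed point at step 2)

Answer: AAAA


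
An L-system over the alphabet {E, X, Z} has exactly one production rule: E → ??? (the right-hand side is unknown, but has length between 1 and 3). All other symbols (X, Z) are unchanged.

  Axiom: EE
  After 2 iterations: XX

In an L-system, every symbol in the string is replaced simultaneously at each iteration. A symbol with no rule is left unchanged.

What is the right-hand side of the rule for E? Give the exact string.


Trying E → X:
  Step 0: EE
  Step 1: XX
  Step 2: XX
Matches the given result.

Answer: X


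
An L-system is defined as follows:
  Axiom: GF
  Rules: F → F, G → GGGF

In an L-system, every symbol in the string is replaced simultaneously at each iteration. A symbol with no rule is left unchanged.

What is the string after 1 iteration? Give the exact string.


Step 0: GF
Step 1: GGGFF

Answer: GGGFF


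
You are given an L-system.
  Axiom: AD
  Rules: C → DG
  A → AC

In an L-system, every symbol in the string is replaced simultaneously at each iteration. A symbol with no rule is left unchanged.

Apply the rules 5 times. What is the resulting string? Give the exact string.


Step 0: AD
Step 1: ACD
Step 2: ACDGD
Step 3: ACDGDGD
Step 4: ACDGDGDGD
Step 5: ACDGDGDGDGD

Answer: ACDGDGDGDGD


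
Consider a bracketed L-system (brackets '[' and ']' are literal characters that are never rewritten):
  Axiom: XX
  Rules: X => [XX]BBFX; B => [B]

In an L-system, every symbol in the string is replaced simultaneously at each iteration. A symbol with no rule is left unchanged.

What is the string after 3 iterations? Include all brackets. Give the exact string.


Step 0: XX
Step 1: [XX]BBFX[XX]BBFX
Step 2: [[XX]BBFX[XX]BBFX][B][B]F[XX]BBFX[[XX]BBFX[XX]BBFX][B][B]F[XX]BBFX
Step 3: [[[XX]BBFX[XX]BBFX][B][B]F[XX]BBFX[[XX]BBFX[XX]BBFX][B][B]F[XX]BBFX][[B]][[B]]F[[XX]BBFX[XX]BBFX][B][B]F[XX]BBFX[[[XX]BBFX[XX]BBFX][B][B]F[XX]BBFX[[XX]BBFX[XX]BBFX][B][B]F[XX]BBFX][[B]][[B]]F[[XX]BBFX[XX]BBFX][B][B]F[XX]BBFX

Answer: [[[XX]BBFX[XX]BBFX][B][B]F[XX]BBFX[[XX]BBFX[XX]BBFX][B][B]F[XX]BBFX][[B]][[B]]F[[XX]BBFX[XX]BBFX][B][B]F[XX]BBFX[[[XX]BBFX[XX]BBFX][B][B]F[XX]BBFX[[XX]BBFX[XX]BBFX][B][B]F[XX]BBFX][[B]][[B]]F[[XX]BBFX[XX]BBFX][B][B]F[XX]BBFX


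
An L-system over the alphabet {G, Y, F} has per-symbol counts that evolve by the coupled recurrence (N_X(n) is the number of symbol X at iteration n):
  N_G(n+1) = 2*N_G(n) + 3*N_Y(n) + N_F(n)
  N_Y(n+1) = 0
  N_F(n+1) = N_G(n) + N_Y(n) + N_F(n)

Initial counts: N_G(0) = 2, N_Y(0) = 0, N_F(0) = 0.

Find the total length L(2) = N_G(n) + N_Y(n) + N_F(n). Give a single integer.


Step 0: N_G=2, N_Y=0, N_F=0, L=2
Step 1: N_G=4, N_Y=0, N_F=2, L=6
Step 2: N_G=10, N_Y=0, N_F=6, L=16

Answer: 16


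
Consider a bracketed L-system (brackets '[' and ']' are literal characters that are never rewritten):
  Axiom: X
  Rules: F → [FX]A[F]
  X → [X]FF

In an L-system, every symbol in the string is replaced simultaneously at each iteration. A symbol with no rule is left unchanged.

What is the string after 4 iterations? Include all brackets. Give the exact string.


Step 0: X
Step 1: [X]FF
Step 2: [[X]FF][FX]A[F][FX]A[F]
Step 3: [[[X]FF][FX]A[F][FX]A[F]][[FX]A[F][X]FF]A[[FX]A[F]][[FX]A[F][X]FF]A[[FX]A[F]]
Step 4: [[[[X]FF][FX]A[F][FX]A[F]][[FX]A[F][X]FF]A[[FX]A[F]][[FX]A[F][X]FF]A[[FX]A[F]]][[[FX]A[F][X]FF]A[[FX]A[F]][[X]FF][FX]A[F][FX]A[F]]A[[[FX]A[F][X]FF]A[[FX]A[F]]][[[FX]A[F][X]FF]A[[FX]A[F]][[X]FF][FX]A[F][FX]A[F]]A[[[FX]A[F][X]FF]A[[FX]A[F]]]

Answer: [[[[X]FF][FX]A[F][FX]A[F]][[FX]A[F][X]FF]A[[FX]A[F]][[FX]A[F][X]FF]A[[FX]A[F]]][[[FX]A[F][X]FF]A[[FX]A[F]][[X]FF][FX]A[F][FX]A[F]]A[[[FX]A[F][X]FF]A[[FX]A[F]]][[[FX]A[F][X]FF]A[[FX]A[F]][[X]FF][FX]A[F][FX]A[F]]A[[[FX]A[F][X]FF]A[[FX]A[F]]]


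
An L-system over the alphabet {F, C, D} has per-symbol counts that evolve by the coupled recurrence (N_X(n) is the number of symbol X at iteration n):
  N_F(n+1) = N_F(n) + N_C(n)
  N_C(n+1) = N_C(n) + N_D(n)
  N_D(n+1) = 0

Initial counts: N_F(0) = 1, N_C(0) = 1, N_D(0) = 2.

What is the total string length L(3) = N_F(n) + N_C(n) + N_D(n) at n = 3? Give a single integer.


Step 0: N_F=1, N_C=1, N_D=2, L=4
Step 1: N_F=2, N_C=3, N_D=0, L=5
Step 2: N_F=5, N_C=3, N_D=0, L=8
Step 3: N_F=8, N_C=3, N_D=0, L=11

Answer: 11


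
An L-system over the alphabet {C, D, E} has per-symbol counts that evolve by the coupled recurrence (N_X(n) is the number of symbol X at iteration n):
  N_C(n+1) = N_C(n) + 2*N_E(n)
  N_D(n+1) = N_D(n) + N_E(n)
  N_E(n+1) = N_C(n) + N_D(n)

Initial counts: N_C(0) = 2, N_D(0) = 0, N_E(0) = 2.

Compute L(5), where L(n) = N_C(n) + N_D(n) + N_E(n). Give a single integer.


Step 0: N_C=2, N_D=0, N_E=2, L=4
Step 1: N_C=6, N_D=2, N_E=2, L=10
Step 2: N_C=10, N_D=4, N_E=8, L=22
Step 3: N_C=26, N_D=12, N_E=14, L=52
Step 4: N_C=54, N_D=26, N_E=38, L=118
Step 5: N_C=130, N_D=64, N_E=80, L=274

Answer: 274


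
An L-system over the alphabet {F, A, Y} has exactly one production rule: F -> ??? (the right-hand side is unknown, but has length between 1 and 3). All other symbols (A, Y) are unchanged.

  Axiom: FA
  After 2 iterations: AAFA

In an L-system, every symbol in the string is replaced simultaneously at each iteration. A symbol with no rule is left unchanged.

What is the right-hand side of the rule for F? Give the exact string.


Trying F -> AF:
  Step 0: FA
  Step 1: AFA
  Step 2: AAFA
Matches the given result.

Answer: AF


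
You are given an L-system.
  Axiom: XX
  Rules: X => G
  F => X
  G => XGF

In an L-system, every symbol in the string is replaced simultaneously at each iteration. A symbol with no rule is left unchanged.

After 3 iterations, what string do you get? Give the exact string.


Step 0: XX
Step 1: GG
Step 2: XGFXGF
Step 3: GXGFXGXGFX

Answer: GXGFXGXGFX


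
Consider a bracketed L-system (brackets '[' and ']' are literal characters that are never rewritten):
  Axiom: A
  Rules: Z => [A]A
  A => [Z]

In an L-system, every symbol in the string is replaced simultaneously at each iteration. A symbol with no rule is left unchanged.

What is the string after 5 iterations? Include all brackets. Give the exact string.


Answer: [[[[[Z]][Z]]][[[Z]][Z]]]

Derivation:
Step 0: A
Step 1: [Z]
Step 2: [[A]A]
Step 3: [[[Z]][Z]]
Step 4: [[[[A]A]][[A]A]]
Step 5: [[[[[Z]][Z]]][[[Z]][Z]]]


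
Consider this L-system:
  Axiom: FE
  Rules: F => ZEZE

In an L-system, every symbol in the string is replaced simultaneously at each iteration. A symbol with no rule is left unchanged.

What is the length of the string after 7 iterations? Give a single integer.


Step 0: length = 2
Step 1: length = 5
Step 2: length = 5
Step 3: length = 5
Step 4: length = 5
Step 5: length = 5
Step 6: length = 5
Step 7: length = 5

Answer: 5


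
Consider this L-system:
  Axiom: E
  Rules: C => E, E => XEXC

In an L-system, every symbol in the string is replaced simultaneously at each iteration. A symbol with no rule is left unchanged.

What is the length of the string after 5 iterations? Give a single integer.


Answer: 37

Derivation:
Step 0: length = 1
Step 1: length = 4
Step 2: length = 7
Step 3: length = 13
Step 4: length = 22
Step 5: length = 37


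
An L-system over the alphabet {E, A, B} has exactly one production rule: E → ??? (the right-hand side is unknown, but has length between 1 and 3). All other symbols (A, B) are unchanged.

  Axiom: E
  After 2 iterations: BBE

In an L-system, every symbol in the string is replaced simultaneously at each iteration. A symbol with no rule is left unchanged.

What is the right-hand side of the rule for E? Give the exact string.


Answer: BE

Derivation:
Trying E → BE:
  Step 0: E
  Step 1: BE
  Step 2: BBE
Matches the given result.


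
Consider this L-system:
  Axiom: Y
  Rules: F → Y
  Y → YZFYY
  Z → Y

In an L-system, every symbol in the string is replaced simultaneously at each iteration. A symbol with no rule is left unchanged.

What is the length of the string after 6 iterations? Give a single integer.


Step 0: length = 1
Step 1: length = 5
Step 2: length = 17
Step 3: length = 61
Step 4: length = 217
Step 5: length = 773
Step 6: length = 2753

Answer: 2753


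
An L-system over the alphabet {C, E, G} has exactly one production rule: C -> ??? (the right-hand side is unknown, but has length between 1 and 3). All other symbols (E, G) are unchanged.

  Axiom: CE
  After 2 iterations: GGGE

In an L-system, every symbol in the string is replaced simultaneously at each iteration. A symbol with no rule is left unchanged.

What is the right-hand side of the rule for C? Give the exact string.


Answer: GGG

Derivation:
Trying C -> GGG:
  Step 0: CE
  Step 1: GGGE
  Step 2: GGGE
Matches the given result.


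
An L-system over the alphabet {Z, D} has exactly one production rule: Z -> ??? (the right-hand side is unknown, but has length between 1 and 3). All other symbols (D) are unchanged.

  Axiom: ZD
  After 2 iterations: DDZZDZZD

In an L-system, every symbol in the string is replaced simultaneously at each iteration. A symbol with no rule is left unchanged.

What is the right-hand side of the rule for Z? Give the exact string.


Answer: DZZ

Derivation:
Trying Z -> DZZ:
  Step 0: ZD
  Step 1: DZZD
  Step 2: DDZZDZZD
Matches the given result.


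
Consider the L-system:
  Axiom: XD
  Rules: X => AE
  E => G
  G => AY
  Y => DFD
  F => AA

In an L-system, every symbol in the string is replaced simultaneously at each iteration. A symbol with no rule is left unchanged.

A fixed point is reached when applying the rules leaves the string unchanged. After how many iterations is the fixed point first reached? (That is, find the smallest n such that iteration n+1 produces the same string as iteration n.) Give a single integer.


Step 0: XD
Step 1: AED
Step 2: AGD
Step 3: AAYD
Step 4: AADFDD
Step 5: AADAADD
Step 6: AADAADD  (unchanged — fixed point at step 5)

Answer: 5


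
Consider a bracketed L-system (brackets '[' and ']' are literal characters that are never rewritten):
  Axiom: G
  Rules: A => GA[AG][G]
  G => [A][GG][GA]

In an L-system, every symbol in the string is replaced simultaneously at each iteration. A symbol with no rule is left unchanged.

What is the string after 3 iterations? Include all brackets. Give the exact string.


Answer: [[A][GG][GA]GA[AG][G][GA[AG][G][A][GG][GA]][[A][GG][GA]]][[GA[AG][G]][[A][GG][GA][A][GG][GA]][[A][GG][GA]GA[AG][G]][GA[AG][G]][[A][GG][GA][A][GG][GA]][[A][GG][GA]GA[AG][G]]][[GA[AG][G]][[A][GG][GA][A][GG][GA]][[A][GG][GA]GA[AG][G]][A][GG][GA]GA[AG][G][GA[AG][G][A][GG][GA]][[A][GG][GA]]]

Derivation:
Step 0: G
Step 1: [A][GG][GA]
Step 2: [GA[AG][G]][[A][GG][GA][A][GG][GA]][[A][GG][GA]GA[AG][G]]
Step 3: [[A][GG][GA]GA[AG][G][GA[AG][G][A][GG][GA]][[A][GG][GA]]][[GA[AG][G]][[A][GG][GA][A][GG][GA]][[A][GG][GA]GA[AG][G]][GA[AG][G]][[A][GG][GA][A][GG][GA]][[A][GG][GA]GA[AG][G]]][[GA[AG][G]][[A][GG][GA][A][GG][GA]][[A][GG][GA]GA[AG][G]][A][GG][GA]GA[AG][G][GA[AG][G][A][GG][GA]][[A][GG][GA]]]


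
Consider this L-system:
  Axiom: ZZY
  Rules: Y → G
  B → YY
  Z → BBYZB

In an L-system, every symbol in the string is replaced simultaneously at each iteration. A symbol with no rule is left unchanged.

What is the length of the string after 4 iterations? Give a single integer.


Step 0: length = 3
Step 1: length = 11
Step 2: length = 25
Step 3: length = 39
Step 4: length = 53

Answer: 53


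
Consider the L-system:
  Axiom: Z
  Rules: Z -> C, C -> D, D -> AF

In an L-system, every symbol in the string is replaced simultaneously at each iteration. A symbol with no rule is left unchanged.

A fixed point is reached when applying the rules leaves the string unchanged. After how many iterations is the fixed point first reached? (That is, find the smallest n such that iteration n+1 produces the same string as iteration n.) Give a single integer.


Step 0: Z
Step 1: C
Step 2: D
Step 3: AF
Step 4: AF  (unchanged — fixed point at step 3)

Answer: 3


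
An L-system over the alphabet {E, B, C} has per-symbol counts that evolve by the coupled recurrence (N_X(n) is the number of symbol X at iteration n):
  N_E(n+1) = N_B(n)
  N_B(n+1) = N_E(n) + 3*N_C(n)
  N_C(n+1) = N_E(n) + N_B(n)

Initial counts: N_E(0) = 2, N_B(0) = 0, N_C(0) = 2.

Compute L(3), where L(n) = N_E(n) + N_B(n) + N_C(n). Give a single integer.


Answer: 52

Derivation:
Step 0: N_E=2, N_B=0, N_C=2, L=4
Step 1: N_E=0, N_B=8, N_C=2, L=10
Step 2: N_E=8, N_B=6, N_C=8, L=22
Step 3: N_E=6, N_B=32, N_C=14, L=52


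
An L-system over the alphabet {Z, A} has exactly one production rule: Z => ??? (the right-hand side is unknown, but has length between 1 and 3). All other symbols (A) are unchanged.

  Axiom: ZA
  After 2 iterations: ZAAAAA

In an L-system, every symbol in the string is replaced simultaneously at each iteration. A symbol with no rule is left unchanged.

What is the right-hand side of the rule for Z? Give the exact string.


Trying Z => ZAA:
  Step 0: ZA
  Step 1: ZAAA
  Step 2: ZAAAAA
Matches the given result.

Answer: ZAA


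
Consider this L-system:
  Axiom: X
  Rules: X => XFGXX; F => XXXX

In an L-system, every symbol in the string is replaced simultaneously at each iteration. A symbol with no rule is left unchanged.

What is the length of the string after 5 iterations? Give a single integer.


Step 0: length = 1
Step 1: length = 5
Step 2: length = 20
Step 3: length = 81
Step 4: length = 324
Step 5: length = 1297

Answer: 1297


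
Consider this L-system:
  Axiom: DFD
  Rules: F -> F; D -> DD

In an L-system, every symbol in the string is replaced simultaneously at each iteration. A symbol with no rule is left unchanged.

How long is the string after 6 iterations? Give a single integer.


Step 0: length = 3
Step 1: length = 5
Step 2: length = 9
Step 3: length = 17
Step 4: length = 33
Step 5: length = 65
Step 6: length = 129

Answer: 129


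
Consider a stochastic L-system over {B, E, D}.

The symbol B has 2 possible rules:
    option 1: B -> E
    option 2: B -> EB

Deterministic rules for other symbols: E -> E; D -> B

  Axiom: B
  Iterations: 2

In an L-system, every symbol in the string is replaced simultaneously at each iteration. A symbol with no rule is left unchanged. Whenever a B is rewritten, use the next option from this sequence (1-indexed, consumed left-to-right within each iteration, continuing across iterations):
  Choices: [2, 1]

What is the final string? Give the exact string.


Step 0: B
Step 1: EB  (used choices [2])
Step 2: EE  (used choices [1])

Answer: EE


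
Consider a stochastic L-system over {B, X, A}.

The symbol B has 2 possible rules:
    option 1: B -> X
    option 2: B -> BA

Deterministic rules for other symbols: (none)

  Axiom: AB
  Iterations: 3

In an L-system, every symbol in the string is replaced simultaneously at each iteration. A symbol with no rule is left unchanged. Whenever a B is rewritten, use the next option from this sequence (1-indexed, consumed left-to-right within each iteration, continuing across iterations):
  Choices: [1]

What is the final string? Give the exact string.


Step 0: AB
Step 1: AX  (used choices [1])
Step 2: AX  (used choices [])
Step 3: AX  (used choices [])

Answer: AX


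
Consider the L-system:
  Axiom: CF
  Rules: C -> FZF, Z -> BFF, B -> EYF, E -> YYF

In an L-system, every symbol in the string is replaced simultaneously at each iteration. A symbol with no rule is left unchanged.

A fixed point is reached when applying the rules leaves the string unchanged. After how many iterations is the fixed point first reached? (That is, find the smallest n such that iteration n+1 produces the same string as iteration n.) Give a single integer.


Step 0: CF
Step 1: FZFF
Step 2: FBFFFF
Step 3: FEYFFFFF
Step 4: FYYFYFFFFF
Step 5: FYYFYFFFFF  (unchanged — fixed point at step 4)

Answer: 4


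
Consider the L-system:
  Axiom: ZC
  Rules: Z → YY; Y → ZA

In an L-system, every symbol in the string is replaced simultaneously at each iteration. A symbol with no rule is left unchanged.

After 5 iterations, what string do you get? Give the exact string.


Answer: YYAYYAAYYAYYAAC

Derivation:
Step 0: ZC
Step 1: YYC
Step 2: ZAZAC
Step 3: YYAYYAC
Step 4: ZAZAAZAZAAC
Step 5: YYAYYAAYYAYYAAC


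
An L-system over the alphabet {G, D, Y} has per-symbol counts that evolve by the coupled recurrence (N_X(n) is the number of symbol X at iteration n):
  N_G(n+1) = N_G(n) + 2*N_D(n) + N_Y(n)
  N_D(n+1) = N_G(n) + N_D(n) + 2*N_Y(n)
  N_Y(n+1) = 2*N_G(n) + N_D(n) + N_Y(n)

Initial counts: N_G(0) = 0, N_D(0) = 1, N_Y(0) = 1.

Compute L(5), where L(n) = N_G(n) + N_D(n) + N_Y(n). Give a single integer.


Step 0: N_G=0, N_D=1, N_Y=1, L=2
Step 1: N_G=3, N_D=3, N_Y=2, L=8
Step 2: N_G=11, N_D=10, N_Y=11, L=32
Step 3: N_G=42, N_D=43, N_Y=43, L=128
Step 4: N_G=171, N_D=171, N_Y=170, L=512
Step 5: N_G=683, N_D=682, N_Y=683, L=2048

Answer: 2048


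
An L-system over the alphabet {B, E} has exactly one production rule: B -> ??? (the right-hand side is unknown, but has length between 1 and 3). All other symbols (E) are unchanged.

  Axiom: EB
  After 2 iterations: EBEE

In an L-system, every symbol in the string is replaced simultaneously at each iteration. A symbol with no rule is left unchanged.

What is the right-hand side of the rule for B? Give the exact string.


Trying B -> BE:
  Step 0: EB
  Step 1: EBE
  Step 2: EBEE
Matches the given result.

Answer: BE


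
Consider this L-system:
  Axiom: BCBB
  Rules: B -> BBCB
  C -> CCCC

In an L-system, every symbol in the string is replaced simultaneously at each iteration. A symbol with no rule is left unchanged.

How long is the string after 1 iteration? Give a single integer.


Step 0: length = 4
Step 1: length = 16

Answer: 16


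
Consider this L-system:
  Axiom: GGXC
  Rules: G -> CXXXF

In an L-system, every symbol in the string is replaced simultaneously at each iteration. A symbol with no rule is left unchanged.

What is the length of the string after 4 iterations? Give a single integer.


Step 0: length = 4
Step 1: length = 12
Step 2: length = 12
Step 3: length = 12
Step 4: length = 12

Answer: 12


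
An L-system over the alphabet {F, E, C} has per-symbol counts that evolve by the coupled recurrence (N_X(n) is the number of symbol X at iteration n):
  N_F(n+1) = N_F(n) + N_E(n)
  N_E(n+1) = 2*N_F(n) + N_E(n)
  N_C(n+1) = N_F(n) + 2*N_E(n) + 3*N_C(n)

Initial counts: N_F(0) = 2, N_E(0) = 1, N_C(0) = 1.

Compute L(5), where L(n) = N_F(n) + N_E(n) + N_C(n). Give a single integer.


Step 0: N_F=2, N_E=1, N_C=1, L=4
Step 1: N_F=3, N_E=5, N_C=7, L=15
Step 2: N_F=8, N_E=11, N_C=34, L=53
Step 3: N_F=19, N_E=27, N_C=132, L=178
Step 4: N_F=46, N_E=65, N_C=469, L=580
Step 5: N_F=111, N_E=157, N_C=1583, L=1851

Answer: 1851


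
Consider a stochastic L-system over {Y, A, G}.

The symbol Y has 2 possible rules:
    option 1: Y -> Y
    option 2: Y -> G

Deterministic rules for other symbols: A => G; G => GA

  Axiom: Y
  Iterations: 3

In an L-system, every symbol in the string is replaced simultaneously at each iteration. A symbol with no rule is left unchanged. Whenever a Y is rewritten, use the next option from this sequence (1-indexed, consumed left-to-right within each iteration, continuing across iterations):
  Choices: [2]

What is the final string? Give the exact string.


Step 0: Y
Step 1: G  (used choices [2])
Step 2: GA  (used choices [])
Step 3: GAG  (used choices [])

Answer: GAG


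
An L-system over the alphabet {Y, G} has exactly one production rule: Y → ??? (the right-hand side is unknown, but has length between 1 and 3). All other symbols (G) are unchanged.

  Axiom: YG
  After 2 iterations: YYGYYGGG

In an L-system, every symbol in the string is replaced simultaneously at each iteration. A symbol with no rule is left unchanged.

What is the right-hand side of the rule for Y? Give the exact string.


Answer: YYG

Derivation:
Trying Y → YYG:
  Step 0: YG
  Step 1: YYGG
  Step 2: YYGYYGGG
Matches the given result.


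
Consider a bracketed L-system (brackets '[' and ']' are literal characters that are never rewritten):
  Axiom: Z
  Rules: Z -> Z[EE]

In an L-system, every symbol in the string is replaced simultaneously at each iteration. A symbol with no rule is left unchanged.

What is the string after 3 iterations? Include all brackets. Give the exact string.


Answer: Z[EE][EE][EE]

Derivation:
Step 0: Z
Step 1: Z[EE]
Step 2: Z[EE][EE]
Step 3: Z[EE][EE][EE]


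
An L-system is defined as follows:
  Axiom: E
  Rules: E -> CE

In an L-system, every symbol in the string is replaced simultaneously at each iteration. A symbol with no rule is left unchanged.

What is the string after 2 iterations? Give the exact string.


Step 0: E
Step 1: CE
Step 2: CCE

Answer: CCE


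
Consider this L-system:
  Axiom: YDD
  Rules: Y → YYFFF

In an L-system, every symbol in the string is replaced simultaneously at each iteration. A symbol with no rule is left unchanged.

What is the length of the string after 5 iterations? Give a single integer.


Answer: 127

Derivation:
Step 0: length = 3
Step 1: length = 7
Step 2: length = 15
Step 3: length = 31
Step 4: length = 63
Step 5: length = 127


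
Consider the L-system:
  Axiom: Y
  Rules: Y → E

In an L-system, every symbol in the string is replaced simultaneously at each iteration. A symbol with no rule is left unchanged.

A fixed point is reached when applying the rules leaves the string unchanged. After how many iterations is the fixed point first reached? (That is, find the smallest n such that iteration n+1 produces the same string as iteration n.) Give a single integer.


Step 0: Y
Step 1: E
Step 2: E  (unchanged — fixed point at step 1)

Answer: 1


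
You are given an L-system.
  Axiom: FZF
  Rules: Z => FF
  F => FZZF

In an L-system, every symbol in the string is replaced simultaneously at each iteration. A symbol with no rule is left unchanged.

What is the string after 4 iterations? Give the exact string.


Step 0: FZF
Step 1: FZZFFFFZZF
Step 2: FZZFFFFFFZZFFZZFFZZFFZZFFFFFFZZF
Step 3: FZZFFFFFFZZFFZZFFZZFFZZFFZZFFZZFFFFFFZZFFZZFFFFFFZZFFZZFFFFFFZZFFZZFFFFFFZZFFZZFFZZFFZZFFZZFFZZFFFFFFZZF
Step 4: FZZFFFFFFZZFFZZFFZZFFZZFFZZFFZZFFFFFFZZFFZZFFFFFFZZFFZZFFFFFFZZFFZZFFFFFFZZFFZZFFFFFFZZFFZZFFFFFFZZFFZZFFZZFFZZFFZZFFZZFFFFFFZZFFZZFFFFFFZZFFZZFFZZFFZZFFZZFFZZFFFFFFZZFFZZFFFFFFZZFFZZFFZZFFZZFFZZFFZZFFFFFFZZFFZZFFFFFFZZFFZZFFZZFFZZFFZZFFZZFFFFFFZZFFZZFFFFFFZZFFZZFFFFFFZZFFZZFFFFFFZZFFZZFFFFFFZZFFZZFFFFFFZZFFZZFFZZFFZZFFZZFFZZFFFFFFZZF

Answer: FZZFFFFFFZZFFZZFFZZFFZZFFZZFFZZFFFFFFZZFFZZFFFFFFZZFFZZFFFFFFZZFFZZFFFFFFZZFFZZFFFFFFZZFFZZFFFFFFZZFFZZFFZZFFZZFFZZFFZZFFFFFFZZFFZZFFFFFFZZFFZZFFZZFFZZFFZZFFZZFFFFFFZZFFZZFFFFFFZZFFZZFFZZFFZZFFZZFFZZFFFFFFZZFFZZFFFFFFZZFFZZFFZZFFZZFFZZFFZZFFFFFFZZFFZZFFFFFFZZFFZZFFFFFFZZFFZZFFFFFFZZFFZZFFFFFFZZFFZZFFFFFFZZFFZZFFZZFFZZFFZZFFZZFFFFFFZZF


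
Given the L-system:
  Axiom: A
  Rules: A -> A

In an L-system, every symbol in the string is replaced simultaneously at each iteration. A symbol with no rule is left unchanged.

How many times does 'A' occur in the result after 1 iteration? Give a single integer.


Step 0: A  (1 'A')
Step 1: A  (1 'A')

Answer: 1


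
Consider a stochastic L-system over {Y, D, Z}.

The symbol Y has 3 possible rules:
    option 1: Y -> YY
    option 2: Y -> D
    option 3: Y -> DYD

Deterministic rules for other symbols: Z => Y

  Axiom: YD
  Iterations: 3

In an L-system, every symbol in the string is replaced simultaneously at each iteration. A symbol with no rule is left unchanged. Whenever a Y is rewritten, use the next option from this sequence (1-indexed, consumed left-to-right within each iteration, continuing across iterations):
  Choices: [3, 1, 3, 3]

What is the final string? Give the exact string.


Answer: DDYDDYDDD

Derivation:
Step 0: YD
Step 1: DYDD  (used choices [3])
Step 2: DYYDD  (used choices [1])
Step 3: DDYDDYDDD  (used choices [3, 3])


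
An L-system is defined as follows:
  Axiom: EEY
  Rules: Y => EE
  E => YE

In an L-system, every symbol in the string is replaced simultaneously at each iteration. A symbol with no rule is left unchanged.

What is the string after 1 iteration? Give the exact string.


Answer: YEYEEE

Derivation:
Step 0: EEY
Step 1: YEYEEE


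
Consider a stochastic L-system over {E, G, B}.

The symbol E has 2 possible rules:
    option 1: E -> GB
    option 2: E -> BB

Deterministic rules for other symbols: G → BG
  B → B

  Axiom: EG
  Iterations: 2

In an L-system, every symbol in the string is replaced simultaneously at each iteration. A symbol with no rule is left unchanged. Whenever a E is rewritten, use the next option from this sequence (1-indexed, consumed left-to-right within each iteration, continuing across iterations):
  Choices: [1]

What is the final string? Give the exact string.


Step 0: EG
Step 1: GBBG  (used choices [1])
Step 2: BGBBBG  (used choices [])

Answer: BGBBBG


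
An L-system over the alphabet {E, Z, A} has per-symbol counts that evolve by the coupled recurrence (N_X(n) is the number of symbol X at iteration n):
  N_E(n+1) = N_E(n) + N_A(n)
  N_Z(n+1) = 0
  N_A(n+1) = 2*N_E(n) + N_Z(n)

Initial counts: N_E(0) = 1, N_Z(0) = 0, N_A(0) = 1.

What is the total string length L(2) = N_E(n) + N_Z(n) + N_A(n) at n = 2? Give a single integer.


Step 0: N_E=1, N_Z=0, N_A=1, L=2
Step 1: N_E=2, N_Z=0, N_A=2, L=4
Step 2: N_E=4, N_Z=0, N_A=4, L=8

Answer: 8


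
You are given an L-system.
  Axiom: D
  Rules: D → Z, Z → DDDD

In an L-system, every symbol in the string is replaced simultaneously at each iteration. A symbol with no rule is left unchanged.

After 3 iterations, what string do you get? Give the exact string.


Step 0: D
Step 1: Z
Step 2: DDDD
Step 3: ZZZZ

Answer: ZZZZ


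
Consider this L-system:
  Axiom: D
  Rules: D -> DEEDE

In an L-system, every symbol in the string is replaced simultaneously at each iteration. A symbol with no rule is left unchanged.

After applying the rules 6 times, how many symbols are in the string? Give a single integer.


Answer: 253

Derivation:
Step 0: length = 1
Step 1: length = 5
Step 2: length = 13
Step 3: length = 29
Step 4: length = 61
Step 5: length = 125
Step 6: length = 253
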